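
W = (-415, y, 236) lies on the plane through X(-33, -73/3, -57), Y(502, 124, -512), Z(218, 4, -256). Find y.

-118/3

A normal to the plane is n = XY × XZ = (-49880/3, -7740, -66220/3).
W lies in the plane iff n · XW = 0.
This gives (-7740)y + (-304440) = 0, so y = -118/3.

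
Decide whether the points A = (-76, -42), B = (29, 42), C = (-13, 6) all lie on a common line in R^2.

No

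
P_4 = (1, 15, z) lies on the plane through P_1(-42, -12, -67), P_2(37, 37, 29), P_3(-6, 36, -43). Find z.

The plane through P_1, P_2, P_3 has equation −3432x + 1560y + 2028z = -10452.
Substituting P_4: (2028)z + (19968) = -10452, so z = -15.

-15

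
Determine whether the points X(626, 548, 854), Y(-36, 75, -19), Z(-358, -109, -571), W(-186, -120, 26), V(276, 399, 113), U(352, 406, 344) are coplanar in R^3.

Yes

The plane through X, Y, Z has normal n = XY × XZ = (100464, -84318, -30498) and equation n·P = -9361092.
Checking the remaining points: n·W = -9361092, n·V = -9361092, n·U = -9361092.
All equal -9361092, so all 6 points lie in one plane.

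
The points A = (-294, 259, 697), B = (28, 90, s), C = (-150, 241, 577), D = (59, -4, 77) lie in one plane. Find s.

237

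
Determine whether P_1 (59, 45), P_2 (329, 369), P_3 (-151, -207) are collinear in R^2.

P_1P_2 = (270, 324), P_1P_3 = (-210, -252).
Checking proportionality: P_1P_3 = -7/9·P_1P_2, so the vectors are parallel and the points are collinear.

Yes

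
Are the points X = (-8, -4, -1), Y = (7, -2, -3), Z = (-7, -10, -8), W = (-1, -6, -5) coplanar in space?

No

The four points are coplanar iff the 3×3 determinant with rows XY, XZ, XW is zero.
Rows: (15, 2, -2), (1, -6, -7), (7, -2, -4).
Expanding along the first row: (15)(10) − (2)(45) + (-2)(40) = -20.
Nonzero ⇒ not coplanar.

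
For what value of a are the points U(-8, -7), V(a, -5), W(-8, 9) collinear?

The three points are collinear iff det[UV; UW] = 0.
This determinant is linear in a: (16)a + (128) = 0, so a = -8.

-8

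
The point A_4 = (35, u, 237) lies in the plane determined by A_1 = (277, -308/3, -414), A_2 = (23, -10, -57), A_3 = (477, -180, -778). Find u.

2

Coplanarity requires A_1A_2 · (A_1A_3 × A_1A_4) = 0.
A_1A_2 = (-254, 278/3, 357), A_1A_3 = (200, -232/3, -364); the triple product is linear in u with coefficient -21056 and constant term 42112.
Setting it to zero: u = 2.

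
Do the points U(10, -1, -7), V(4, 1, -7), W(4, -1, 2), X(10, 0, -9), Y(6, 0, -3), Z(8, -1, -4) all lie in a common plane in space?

The plane through U, V, W has normal n = UV × UW = (18, 54, 12) and equation n·P = 42.
Checking the remaining points: n·X = 72, n·Y = 72, n·Z = 42.
Since n·X = 72 ≠ 42, X is off the plane and the points are not all coplanar.

No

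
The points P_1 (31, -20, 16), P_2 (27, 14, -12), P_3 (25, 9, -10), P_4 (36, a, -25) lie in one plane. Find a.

Coplanarity ⇔ det[P_1P_2; P_1P_3; P_1P_4] = 0.
Expanding, this is linear in a: (64)a + (-2688) = 0.
So a = 42.

42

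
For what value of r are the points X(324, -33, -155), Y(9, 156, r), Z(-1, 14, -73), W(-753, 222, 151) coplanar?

The points are coplanar iff XY · (XZ × XW) = 0.
Expanding, this is linear in r: (-32256)r + (-838656) = 0.
So r = -26.

-26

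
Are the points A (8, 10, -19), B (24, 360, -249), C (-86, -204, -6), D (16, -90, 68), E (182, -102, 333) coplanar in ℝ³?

The plane through A, B, C has normal n = AB × AC = (-44670, 21412, 29476) and equation n·P = -703284.
Checking the remaining points: n·D = -637432, n·E = -498456.
Since n·D = -637432 ≠ -703284, D is off the plane and the points are not all coplanar.

No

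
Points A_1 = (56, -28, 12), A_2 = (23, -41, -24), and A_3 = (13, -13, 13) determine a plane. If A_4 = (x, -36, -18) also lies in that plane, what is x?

20

Coplanarity requires A_1A_2 · (A_1A_3 × A_1A_4) = 0.
A_1A_2 = (-33, -13, -36), A_1A_3 = (-43, 15, 1); the triple product is linear in x with coefficient 527 and constant term -10540.
Setting it to zero: x = 20.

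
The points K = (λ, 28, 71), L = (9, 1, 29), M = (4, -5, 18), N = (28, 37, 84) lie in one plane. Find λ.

Coplanarity ⇔ det[KL; KM; KN] = 0.
Expanding, this is linear in λ: (-66)λ + (1584) = 0.
So λ = 24.

24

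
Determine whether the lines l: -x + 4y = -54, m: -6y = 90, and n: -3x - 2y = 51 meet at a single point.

The three lines meet at one point iff the augmented coefficient matrix [aᵢ bᵢ cᵢ] has rank < 3, i.e. its determinant vanishes.
Here the determinant is 18.
Nonzero, so no common point exists.

No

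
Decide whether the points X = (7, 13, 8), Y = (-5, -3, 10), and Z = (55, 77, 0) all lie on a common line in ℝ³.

Yes

XY = (-12, -16, 2), XZ = (48, 64, -8).
XY × XZ = (0, 0, 0).
The cross product vanishes, so the three points are collinear.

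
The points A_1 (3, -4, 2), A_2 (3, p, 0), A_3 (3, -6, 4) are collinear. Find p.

Collinearity requires A_1A_2 × A_1A_3 = 0; each component is linear in p.
The x-component gives (2)p + (4) = 0, so p = -2.
The remaining components then also vanish.

-2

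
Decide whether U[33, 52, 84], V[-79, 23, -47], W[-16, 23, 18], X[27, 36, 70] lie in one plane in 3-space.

A normal to the plane through U, V, W is n = UV × UW = (-1885, -973, 1827).
The plane has equation n·P = 40667. For X: n·X = 41967.
41967 ≠ 40667, so X is off the plane.

No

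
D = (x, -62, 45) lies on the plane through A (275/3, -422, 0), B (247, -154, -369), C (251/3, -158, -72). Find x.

5/3

A normal to the plane is n = AB × AC = (78120, 14136, 43152).
D lies in the plane iff n · AD = 0.
This gives (78120)x + (-130200) = 0, so x = 5/3.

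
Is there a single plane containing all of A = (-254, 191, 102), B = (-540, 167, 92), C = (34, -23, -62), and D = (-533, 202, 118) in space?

No

The four points are coplanar iff the 3×3 determinant with rows AB, AC, AD is zero.
Rows: (-286, -24, -10), (288, -214, -164), (-279, 11, 16).
Expanding along the first row: (-286)(-1620) − (-24)(-41148) + (-10)(-56538) = 41148.
Nonzero ⇒ not coplanar.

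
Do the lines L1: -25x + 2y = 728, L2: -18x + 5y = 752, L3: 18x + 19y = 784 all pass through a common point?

Yes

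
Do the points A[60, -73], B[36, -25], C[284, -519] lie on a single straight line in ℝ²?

AB = (-24, 48), AC = (224, -446).
Twice the signed area of △ABC is (-24)(-446) − (48)(224) = -48.
The area is nonzero, so the three points are not collinear.

No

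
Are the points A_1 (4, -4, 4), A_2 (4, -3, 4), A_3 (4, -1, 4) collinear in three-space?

A_1A_2 = (0, 1, 0), A_1A_3 = (0, 3, 0).
A_1A_2 × A_1A_3 = (0, 0, 0).
The cross product vanishes, so the three points are collinear.

Yes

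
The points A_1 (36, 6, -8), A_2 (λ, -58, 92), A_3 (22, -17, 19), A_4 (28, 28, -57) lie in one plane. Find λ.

Coplanarity ⇔ det[A_1A_2; A_1A_3; A_1A_4] = 0.
Expanding, this is linear in λ: (533)λ + (-10660) = 0.
So λ = 20.

20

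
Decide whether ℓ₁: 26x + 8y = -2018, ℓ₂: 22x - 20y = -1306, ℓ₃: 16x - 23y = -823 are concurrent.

Yes

Lines aᵢx + bᵢy = cᵢ with pairwise distinct directions are concurrent exactly when det[aᵢ bᵢ cᵢ] = 0.
Here the determinant is 0.
It vanishes, so the lines are concurrent at (-73, -15).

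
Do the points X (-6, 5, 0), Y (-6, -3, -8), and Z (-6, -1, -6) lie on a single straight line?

XY = (0, -8, -8), XZ = (0, -6, -6).
Each component of XZ is 3/4 times the corresponding component of XY, so XZ = 3/4·XY and the points are collinear.

Yes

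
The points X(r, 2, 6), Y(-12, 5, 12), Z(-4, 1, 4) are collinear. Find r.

-6

Collinearity requires XY × XZ = 0; each component is linear in r.
The y-component gives (-8)r + (-48) = 0, so r = -6.
The remaining components then also vanish.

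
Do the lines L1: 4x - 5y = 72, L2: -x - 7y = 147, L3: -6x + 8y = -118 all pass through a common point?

Yes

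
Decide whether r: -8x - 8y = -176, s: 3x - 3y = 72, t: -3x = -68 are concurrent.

Intersecting r and s: solving the 2×2 system gives (x, y) = (23, -1).
Substitute into t: (-3)(23) + (0)(-1) = -69.
But t requires -68 ≠ -69, so the three lines have no common point.

No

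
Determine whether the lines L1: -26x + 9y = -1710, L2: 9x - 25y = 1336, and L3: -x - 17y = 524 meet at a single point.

Lines aᵢx + bᵢy = cᵢ with pairwise distinct directions are concurrent exactly when det[aᵢ bᵢ cᵢ] = 0.
Here the determinant is 0.
It vanishes, so the lines are concurrent at (54, -34).

Yes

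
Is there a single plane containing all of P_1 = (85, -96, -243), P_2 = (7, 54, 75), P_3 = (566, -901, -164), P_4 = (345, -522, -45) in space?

Yes

A normal to the plane through P_1, P_2, P_3 is n = P_1P_2 × P_1P_3 = (267840, 159120, -9360).
The plane has equation n·P = 9765360. For P_4: n·P_4 = 9765360.
Equal, so P_4 lies in the plane and all four are coplanar.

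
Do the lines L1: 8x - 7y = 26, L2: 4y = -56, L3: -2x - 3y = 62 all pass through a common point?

No

The three lines meet at one point iff the augmented coefficient matrix [aᵢ bᵢ cᵢ] has rank < 3, i.e. its determinant vanishes.
Here the determinant is 64.
Nonzero, so no common point exists.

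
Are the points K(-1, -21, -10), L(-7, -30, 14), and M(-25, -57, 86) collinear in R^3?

Yes

KL = (-6, -9, 24), KM = (-24, -36, 96).
Each component of KM is 4 times the corresponding component of KL, so KM = 4·KL and the points are collinear.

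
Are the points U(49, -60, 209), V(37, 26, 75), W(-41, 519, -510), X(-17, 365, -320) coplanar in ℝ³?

The four points are coplanar iff the 3×3 determinant with rows UV, UW, UX is zero.
Rows: (-12, 86, -134), (-90, 579, -719), (-66, 425, -529).
Expanding along the first row: (-12)(-716) − (86)(156) + (-134)(-36) = 0.
Zero determinant ⇒ coplanar.

Yes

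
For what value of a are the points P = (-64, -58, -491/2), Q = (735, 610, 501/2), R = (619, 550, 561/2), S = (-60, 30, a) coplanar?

Coplanarity ⇔ det[PQ; PR; PS] = 0.
Expanding, this is linear in a: (29548)a + (280706) = 0.
So a = -19/2.

-19/2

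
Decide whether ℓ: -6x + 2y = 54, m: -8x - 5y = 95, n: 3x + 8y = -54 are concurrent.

Yes

The three lines meet at one point iff the augmented coefficient matrix [aᵢ bᵢ cᵢ] has rank < 3, i.e. its determinant vanishes.
Here the determinant is 0.
It vanishes, so the lines are concurrent at (-10, -3).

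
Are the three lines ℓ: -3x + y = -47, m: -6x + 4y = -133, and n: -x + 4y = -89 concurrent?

The three lines meet at one point iff the augmented coefficient matrix [aᵢ bᵢ cᵢ] has rank < 3, i.e. its determinant vanishes.
Here the determinant is 11.
Nonzero, so no common point exists.

No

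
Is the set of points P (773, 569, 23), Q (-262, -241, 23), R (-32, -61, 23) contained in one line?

PQ = (-1035, -810, 0), PR = (-805, -630, 0).
Each component of PR is 7/9 times the corresponding component of PQ, so PR = 7/9·PQ and the points are collinear.

Yes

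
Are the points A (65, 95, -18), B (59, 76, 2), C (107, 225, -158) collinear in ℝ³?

No

AB = (-6, -19, 20), AC = (42, 130, -140).
Comparing components 2 and 3: (-19)(-140) − (20)(130) = 60 ≠ 0, so AB and AC are not parallel and the points are not collinear.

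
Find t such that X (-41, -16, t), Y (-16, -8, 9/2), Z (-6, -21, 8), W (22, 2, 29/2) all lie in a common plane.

Coplanarity ⇔ det[XY; XZ; XW] = 0.
Expanding, this is linear in t: (-594)t + (-1188) = 0.
So t = -2.

-2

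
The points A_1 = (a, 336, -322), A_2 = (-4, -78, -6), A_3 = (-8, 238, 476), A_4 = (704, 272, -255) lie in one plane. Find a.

Coplanarity ⇔ det[A_1A_2; A_1A_3; A_1A_4] = 0.
Expanding, this is linear in a: (247384)a + (-211018552) = 0.
So a = 853.

853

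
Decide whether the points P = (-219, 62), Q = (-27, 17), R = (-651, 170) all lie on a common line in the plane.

No

PQ = (192, -45), PR = (-432, 108).
Twice the signed area of △PQR is (192)(108) − (-45)(-432) = 1296.
The area is nonzero, so the three points are not collinear.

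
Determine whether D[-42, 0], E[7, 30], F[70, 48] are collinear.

No

DE = (49, 30), DF = (112, 48).
Twice the signed area of △DEF is (49)(48) − (30)(112) = -1008.
The area is nonzero, so the three points are not collinear.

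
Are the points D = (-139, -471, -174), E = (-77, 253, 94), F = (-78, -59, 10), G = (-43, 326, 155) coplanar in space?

Yes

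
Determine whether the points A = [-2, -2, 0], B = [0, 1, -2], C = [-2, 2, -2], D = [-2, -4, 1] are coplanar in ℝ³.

Yes

With A as base: AB = (2, 3, -2), AC = (0, 4, -2), AD = (0, -2, 1).
AC × AD = (0, 0, 0).
AB · (AC × AD) = 0.
The scalar triple product vanishes, so the four points are coplanar.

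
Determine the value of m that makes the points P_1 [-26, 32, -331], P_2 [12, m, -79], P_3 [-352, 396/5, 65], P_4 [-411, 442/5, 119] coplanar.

77/5

Normal to plane P_1P_3P_4: n = (-5472/5, -5760, -1072/5); plane equation n·P = -424496/5.
Requiring n·P_2 = -424496/5: (-5760)m + (19024/5) = -424496/5.
So m = 77/5.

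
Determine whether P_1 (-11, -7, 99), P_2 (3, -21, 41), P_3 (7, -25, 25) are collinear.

No

P_1P_2 = (14, -14, -58), P_1P_3 = (18, -18, -74).
P_1P_2 × P_1P_3 = (-8, -8, 0).
The cross product is nonzero, so the points do not lie on one line.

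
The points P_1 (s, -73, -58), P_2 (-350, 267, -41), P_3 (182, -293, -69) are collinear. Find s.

-27

Direction P_2P_3 = (532, -560, -28). From the y-coordinate of P_1, the parameter along the line is τ = (-73 − 267)/(-560) = 17/28.
Then s = (-350) + 17/28·(532) = -27.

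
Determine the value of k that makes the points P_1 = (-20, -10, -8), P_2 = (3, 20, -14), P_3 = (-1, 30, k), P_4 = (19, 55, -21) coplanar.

Normal to plane P_1P_2P_4: n = (0, 65, 325); plane equation n·P = -3250.
Requiring n·P_3 = -3250: (325)k + (1950) = -3250.
So k = -16.

-16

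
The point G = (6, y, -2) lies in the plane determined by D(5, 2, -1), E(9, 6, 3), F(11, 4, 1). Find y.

1

The plane through D, E, F has equation 16y − 16z = 48.
Substituting G: (16)y + (32) = 48, so y = 1.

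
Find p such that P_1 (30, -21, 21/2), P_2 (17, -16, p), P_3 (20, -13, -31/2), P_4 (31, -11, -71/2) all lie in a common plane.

1

Normal to plane P_1P_3P_4: n = (-108, -486, -108); plane equation n·P = 5832.
Requiring n·P_2 = 5832: (-108)p + (5940) = 5832.
So p = 1.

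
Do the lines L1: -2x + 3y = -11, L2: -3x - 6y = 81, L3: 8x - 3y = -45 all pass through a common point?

No

Intersecting L1 and L2: solving the 2×2 system gives (x, y) = (-59/7, -65/7).
Substitute into L3: (8)(-59/7) + (-3)(-65/7) = -277/7.
But L3 requires -45 ≠ -277/7, so the three lines have no common point.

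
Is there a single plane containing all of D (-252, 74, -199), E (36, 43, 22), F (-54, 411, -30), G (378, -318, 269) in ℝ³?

With D as base: DE = (288, -31, 221), DF = (198, 337, 169), DG = (630, -392, 468).
DF × DG = (223964, 13806, -289926).
DE · (DF × DG) = 0.
The scalar triple product vanishes, so the four points are coplanar.

Yes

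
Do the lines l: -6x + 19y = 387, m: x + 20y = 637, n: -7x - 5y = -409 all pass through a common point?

The three lines meet at one point iff the augmented coefficient matrix [aᵢ bᵢ cᵢ] has rank < 3, i.e. its determinant vanishes.
Here the determinant is 5265.
Nonzero, so no common point exists.

No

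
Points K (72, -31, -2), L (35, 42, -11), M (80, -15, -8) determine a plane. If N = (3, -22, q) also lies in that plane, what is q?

The plane through K, L, M has equation −294x − 294y − 1176z = -9702.
Substituting N: (-1176)q + (5586) = -9702, so q = 13.

13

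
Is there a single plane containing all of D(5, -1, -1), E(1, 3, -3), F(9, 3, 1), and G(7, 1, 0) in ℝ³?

Yes

A normal to the plane through D, E, F is n = DE × DF = (16, 0, -32).
The plane has equation n·P = 112. For G: n·G = 112.
Equal, so G lies in the plane and all four are coplanar.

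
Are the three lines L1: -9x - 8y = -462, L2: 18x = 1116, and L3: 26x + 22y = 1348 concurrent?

Yes

Lines aᵢx + bᵢy = cᵢ with pairwise distinct directions are concurrent exactly when det[aᵢ bᵢ cᵢ] = 0.
Here the determinant is 0.
It vanishes, so the lines are concurrent at (62, -12).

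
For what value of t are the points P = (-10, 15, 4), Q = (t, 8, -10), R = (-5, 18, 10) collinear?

-65/3

Collinearity requires PQ × PR = 0; each component is linear in t.
The y-component gives (-6)t + (-130) = 0, so t = -65/3.
The remaining components then also vanish.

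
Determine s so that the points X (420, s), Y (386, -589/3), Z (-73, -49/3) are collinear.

-629/3

Collinearity: (X − Y) must be parallel to (Z − Y) = (-459, 180).
Cross-multiplying the components: (s − (-589/3))·(-459) = (34)·(180).
Solving gives s = -629/3.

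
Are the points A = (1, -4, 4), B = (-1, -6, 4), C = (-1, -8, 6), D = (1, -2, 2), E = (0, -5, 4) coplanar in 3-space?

The plane through A, B, C has normal n = AB × AC = (-4, 4, 4) and equation n·P = -4.
Checking the remaining points: n·D = -4, n·E = -4.
All equal -4, so all 5 points lie in one plane.

Yes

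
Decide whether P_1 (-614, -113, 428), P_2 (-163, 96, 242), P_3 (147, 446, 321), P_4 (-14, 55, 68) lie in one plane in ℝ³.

No

A normal to the plane through P_1, P_2, P_3 is n = P_1P_2 × P_1P_3 = (81611, -93289, 93060).
The plane has equation n·P = 262183. For P_4: n·P_4 = 54631.
54631 ≠ 262183, so P_4 is off the plane.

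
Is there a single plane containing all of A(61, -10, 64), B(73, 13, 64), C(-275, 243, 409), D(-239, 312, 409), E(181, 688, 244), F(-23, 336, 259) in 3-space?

The plane through A, B, C has normal n = AB × AC = (7935, -4140, 10764) and equation n·P = 1214331.
Checking the remaining points: n·D = 1214331, n·E = 1214331, n·F = 1214331.
All equal 1214331, so all 6 points lie in one plane.

Yes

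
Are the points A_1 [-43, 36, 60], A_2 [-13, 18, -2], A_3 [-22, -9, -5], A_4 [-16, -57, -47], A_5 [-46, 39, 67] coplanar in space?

Yes

The plane through A_1, A_2, A_3 has normal n = A_1A_2 × A_1A_3 = (-1620, 648, -972) and equation n·P = 34668.
Checking the remaining points: n·A_4 = 34668, n·A_5 = 34668.
All equal 34668, so all 5 points lie in one plane.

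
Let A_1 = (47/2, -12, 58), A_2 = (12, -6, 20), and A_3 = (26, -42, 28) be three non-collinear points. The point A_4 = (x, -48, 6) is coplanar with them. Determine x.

A normal to the plane is n = A_1A_2 × A_1A_3 = (-1320, -440, 330).
A_4 lies in the plane iff n · A_1A_4 = 0.
This gives (-1320)x + (29700) = 0, so x = 45/2.

45/2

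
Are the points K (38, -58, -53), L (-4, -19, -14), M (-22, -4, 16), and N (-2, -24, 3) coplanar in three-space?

No

A normal to the plane through K, L, M is n = KL × KM = (585, 558, 72).
The plane has equation n·P = -13950. For N: n·N = -14346.
-14346 ≠ -13950, so N is off the plane.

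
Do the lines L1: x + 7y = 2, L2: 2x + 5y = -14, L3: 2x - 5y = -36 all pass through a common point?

Intersecting L1 and L2: solving the 2×2 system gives (x, y) = (-12, 2).
Substitute into L3: (2)(-12) + (-5)(2) = -34.
But L3 requires -36 ≠ -34, so the three lines have no common point.

No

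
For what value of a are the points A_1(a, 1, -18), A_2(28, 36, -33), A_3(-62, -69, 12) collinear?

-2

Direction A_2A_3 = (-90, -105, 45). From the y-coordinate of A_1, the parameter along the line is τ = (1 − 36)/(-105) = 1/3.
Then a = 28 + 1/3·(-90) = -2.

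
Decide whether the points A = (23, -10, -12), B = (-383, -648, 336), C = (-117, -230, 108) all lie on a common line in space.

AB = (-406, -638, 348), AC = (-140, -220, 120).
AB × AC = (0, 0, 0).
The cross product vanishes, so the three points are collinear.

Yes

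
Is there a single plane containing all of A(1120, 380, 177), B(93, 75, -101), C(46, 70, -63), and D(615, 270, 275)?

The four points are coplanar iff the 3×3 determinant with rows AB, AC, AD is zero.
Rows: (-1027, -305, -278), (-1074, -310, -240), (-505, -110, 98).
Expanding along the first row: (-1027)(-56780) − (-305)(-226452) + (-278)(-38410) = -76820.
Nonzero ⇒ not coplanar.

No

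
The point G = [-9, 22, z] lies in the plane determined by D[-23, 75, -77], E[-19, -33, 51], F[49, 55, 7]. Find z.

-4

The plane through D, E, F has equation −6512x + 8880y + 7696z = 223184.
Substituting G: (7696)z + (253968) = 223184, so z = -4.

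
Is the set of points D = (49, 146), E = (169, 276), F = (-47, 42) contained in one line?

Yes

DE = (120, 130), DF = (-96, -104).
det[DE; DF] = (120)(-104) − (130)(-96) = 0.
The determinant is zero, so the points are collinear.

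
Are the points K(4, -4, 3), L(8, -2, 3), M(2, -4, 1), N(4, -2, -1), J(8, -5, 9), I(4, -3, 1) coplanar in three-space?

Yes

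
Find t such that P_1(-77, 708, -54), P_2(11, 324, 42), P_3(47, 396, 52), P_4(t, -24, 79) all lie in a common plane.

Normal to plane P_1P_2P_3: n = (-10752, 2576, 20160); plane equation n·P = 1563072.
Requiring n·P_4 = 1563072: (-10752)t + (1530816) = 1563072.
So t = -3.

-3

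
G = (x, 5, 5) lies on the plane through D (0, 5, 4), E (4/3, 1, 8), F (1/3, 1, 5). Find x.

Coplanarity requires DE · (DF × DG) = 0.
DE = (4/3, -4, 4), DF = (1/3, -4, 1); the triple product is linear in x with coefficient 12 and constant term -4.
Setting it to zero: x = 1/3.

1/3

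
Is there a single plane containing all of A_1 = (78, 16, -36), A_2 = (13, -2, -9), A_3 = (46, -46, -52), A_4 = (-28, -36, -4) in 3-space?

No

With A_1 as base: A_1A_2 = (-65, -18, 27), A_1A_3 = (-32, -62, -16), A_1A_4 = (-106, -52, 32).
A_1A_3 × A_1A_4 = (-2816, 2720, -4908).
A_1A_2 · (A_1A_3 × A_1A_4) = 1564.
Since 1564 ≠ 0, the four points are not coplanar.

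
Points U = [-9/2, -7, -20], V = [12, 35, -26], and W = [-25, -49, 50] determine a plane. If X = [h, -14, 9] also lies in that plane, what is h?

Coplanarity requires UV · (UW × UX) = 0.
UV = (33/2, 42, -6), UW = (-41/2, -42, 70); the triple product is linear in h with coefficient 2688 and constant term 24192.
Setting it to zero: h = -9.

-9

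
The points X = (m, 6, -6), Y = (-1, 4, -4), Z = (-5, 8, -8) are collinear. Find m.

Collinearity requires XY × XZ = 0; each component is linear in m.
The y-component gives (-4)m + (-12) = 0, so m = -3.
The remaining components then also vanish.

-3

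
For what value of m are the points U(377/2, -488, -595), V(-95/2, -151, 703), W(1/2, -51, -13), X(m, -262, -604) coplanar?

249/2

Coplanarity ⇔ det[UV; UW; UX] = 0.
Expanding, this is linear in m: (-371092)m + (46200954) = 0.
So m = 249/2.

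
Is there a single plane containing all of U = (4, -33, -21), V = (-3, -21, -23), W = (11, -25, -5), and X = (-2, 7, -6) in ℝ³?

No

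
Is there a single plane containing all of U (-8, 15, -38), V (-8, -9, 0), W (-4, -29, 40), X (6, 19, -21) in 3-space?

No

A normal to the plane through U, V, W is n = UV × UW = (-200, 152, 96).
The plane has equation n·P = 232. For X: n·X = -328.
-328 ≠ 232, so X is off the plane.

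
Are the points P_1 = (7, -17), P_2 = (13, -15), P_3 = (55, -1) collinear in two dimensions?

Yes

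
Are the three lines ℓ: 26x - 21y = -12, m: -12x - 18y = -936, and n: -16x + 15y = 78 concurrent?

Yes

Lines aᵢx + bᵢy = cᵢ with pairwise distinct directions are concurrent exactly when det[aᵢ bᵢ cᵢ] = 0.
Here the determinant is 0.
It vanishes, so the lines are concurrent at (27, 34).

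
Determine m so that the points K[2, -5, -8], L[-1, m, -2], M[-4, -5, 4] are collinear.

Collinearity requires KL × KM = 0; each component is linear in m.
The x-component gives (12)m + (60) = 0, so m = -5.
The remaining components then also vanish.

-5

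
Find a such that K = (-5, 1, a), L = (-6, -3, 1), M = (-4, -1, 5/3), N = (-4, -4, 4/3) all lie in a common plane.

5/3

Coplanarity ⇔ det[KL; KM; KN] = 0.
Expanding, this is linear in a: (6)a + (-10) = 0.
So a = 5/3.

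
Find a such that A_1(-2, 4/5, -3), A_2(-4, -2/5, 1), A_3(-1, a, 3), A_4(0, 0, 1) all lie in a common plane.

The points are coplanar iff A_1A_2 · (A_1A_3 × A_1A_4) = 0.
Expanding, this is linear in a: (-16)a + (-48/5) = 0.
So a = -3/5.

-3/5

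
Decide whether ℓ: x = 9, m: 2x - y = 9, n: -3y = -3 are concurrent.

Intersecting ℓ and m: solving the 2×2 system gives (x, y) = (9, 9).
Substitute into n: (0)(9) + (-3)(9) = -27.
But n requires -3 ≠ -27, so the three lines have no common point.

No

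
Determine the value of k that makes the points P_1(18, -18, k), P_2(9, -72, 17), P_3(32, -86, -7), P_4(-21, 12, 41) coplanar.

1

Coplanarity ⇔ det[P_1P_2; P_1P_3; P_1P_4] = 0.
Expanding, this is linear in k: (-1512)k + (1512) = 0.
So k = 1.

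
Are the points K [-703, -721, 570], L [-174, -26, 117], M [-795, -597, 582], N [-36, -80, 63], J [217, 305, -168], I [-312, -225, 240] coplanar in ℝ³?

Yes

The plane through K, L, M has normal n = KL × KM = (64512, 35328, 129536) and equation n·P = 3012096.
Checking the remaining points: n·N = 3012096, n·J = 3012096, n·I = 3012096.
All equal 3012096, so all 6 points lie in one plane.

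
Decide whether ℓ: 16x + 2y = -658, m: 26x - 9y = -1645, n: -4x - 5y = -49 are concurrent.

The three lines meet at one point iff the augmented coefficient matrix [aᵢ bᵢ cᵢ] has rank < 3, i.e. its determinant vanishes.
Here the determinant is 392.
Nonzero, so no common point exists.

No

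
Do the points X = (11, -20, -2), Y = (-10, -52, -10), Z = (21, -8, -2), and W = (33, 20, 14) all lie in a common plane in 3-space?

Yes

A normal to the plane through X, Y, Z is n = XY × XZ = (96, -80, 68).
The plane has equation n·P = 2520. For W: n·W = 2520.
Equal, so W lies in the plane and all four are coplanar.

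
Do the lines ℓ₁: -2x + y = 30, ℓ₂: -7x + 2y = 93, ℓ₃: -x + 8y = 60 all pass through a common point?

Lines aᵢx + bᵢy = cᵢ with pairwise distinct directions are concurrent exactly when det[aᵢ bᵢ cᵢ] = 0.
Here the determinant is -45.
Nonzero, so no common point exists.

No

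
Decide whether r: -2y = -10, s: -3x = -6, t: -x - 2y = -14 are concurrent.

Intersecting r and s: solving the 2×2 system gives (x, y) = (2, 5).
Substitute into t: (-1)(2) + (-2)(5) = -12.
But t requires -14 ≠ -12, so the three lines have no common point.

No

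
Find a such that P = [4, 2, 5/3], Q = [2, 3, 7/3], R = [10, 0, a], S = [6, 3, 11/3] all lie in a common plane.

1

Normal to plane PQS: n = (4/3, 16/3, -4); plane equation n·X = 28/3.
Requiring n·R = 28/3: (-4)a + (40/3) = 28/3.
So a = 1.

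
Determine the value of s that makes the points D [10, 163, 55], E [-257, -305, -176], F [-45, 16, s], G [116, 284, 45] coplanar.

The points are coplanar iff DE · (DF × DG) = 0.
Expanding, this is linear in s: (-17301)s + (-1245672) = 0.
So s = -72.

-72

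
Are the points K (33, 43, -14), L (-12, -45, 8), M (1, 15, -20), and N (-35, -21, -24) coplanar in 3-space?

No

With K as base: KL = (-45, -88, 22), KM = (-32, -28, -6), KN = (-68, -64, -10).
KM × KN = (-104, 88, 144).
KL · (KM × KN) = 104.
Since 104 ≠ 0, the four points are not coplanar.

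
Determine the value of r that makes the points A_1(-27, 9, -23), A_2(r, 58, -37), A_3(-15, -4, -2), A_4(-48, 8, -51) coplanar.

Normal to plane A_1A_3A_4: n = (385, -105, -285); plane equation n·P = -4785.
Requiring n·A_2 = -4785: (385)r + (4455) = -4785.
So r = -24.

-24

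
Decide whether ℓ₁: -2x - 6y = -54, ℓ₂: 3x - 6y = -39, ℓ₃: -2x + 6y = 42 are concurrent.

Intersecting ℓ₁ and ℓ₂: solving the 2×2 system gives (x, y) = (3, 8).
Substitute into ℓ₃: (-2)(3) + (6)(8) = 42.
This equals 42, so (3, 8) lies on all three lines and they are concurrent.

Yes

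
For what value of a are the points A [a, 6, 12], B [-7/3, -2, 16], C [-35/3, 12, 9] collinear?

Direction BC = (-28/3, 14, -7). From the y-coordinate of A, the parameter along the line is τ = (6 − (-2))/14 = 4/7.
Then a = (-7/3) + 4/7·(-28/3) = -23/3.

-23/3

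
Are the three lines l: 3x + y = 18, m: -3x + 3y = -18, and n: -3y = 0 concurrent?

Intersecting l and m: solving the 2×2 system gives (x, y) = (6, 0).
Substitute into n: (0)(6) + (-3)(0) = 0.
This equals 0, so (6, 0) lies on all three lines and they are concurrent.

Yes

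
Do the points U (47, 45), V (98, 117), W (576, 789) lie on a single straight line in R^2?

UV = (51, 72), UW = (529, 744).
Twice the signed area of △UVW is (51)(744) − (72)(529) = -144.
The area is nonzero, so the three points are not collinear.

No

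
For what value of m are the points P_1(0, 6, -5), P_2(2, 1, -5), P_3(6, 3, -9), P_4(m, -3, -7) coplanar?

The points are coplanar iff P_1P_2 · (P_1P_3 × P_1P_4) = 0.
Expanding, this is linear in m: (20)m + (-120) = 0.
So m = 6.

6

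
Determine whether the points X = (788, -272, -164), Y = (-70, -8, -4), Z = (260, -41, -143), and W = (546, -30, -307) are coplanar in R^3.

No

A normal to the plane through X, Y, Z is n = XY × XZ = (-31416, -66462, -58806).
The plane has equation n·P = 2966040. For W: n·W = 2894166.
2894166 ≠ 2966040, so W is off the plane.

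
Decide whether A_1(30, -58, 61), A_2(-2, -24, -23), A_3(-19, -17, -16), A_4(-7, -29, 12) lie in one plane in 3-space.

Yes

The four points are coplanar iff the 3×3 determinant with rows A_1A_2, A_1A_3, A_1A_4 is zero.
Rows: (-32, 34, -84), (-49, 41, -77), (-37, 29, -49).
Expanding along the first row: (-32)(224) − (34)(-448) + (-84)(96) = 0.
Zero determinant ⇒ coplanar.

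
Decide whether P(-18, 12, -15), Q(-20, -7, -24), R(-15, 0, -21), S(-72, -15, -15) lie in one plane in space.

No

A normal to the plane through P, Q, R is n = PQ × PR = (6, -39, 81).
The plane has equation n·X = -1791. For S: n·S = -1062.
-1062 ≠ -1791, so S is off the plane.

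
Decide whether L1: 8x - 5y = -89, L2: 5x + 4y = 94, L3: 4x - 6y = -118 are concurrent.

Yes

Intersecting L1 and L2: solving the 2×2 system gives (x, y) = (2, 21).
Substitute into L3: (4)(2) + (-6)(21) = -118.
This equals -118, so (2, 21) lies on all three lines and they are concurrent.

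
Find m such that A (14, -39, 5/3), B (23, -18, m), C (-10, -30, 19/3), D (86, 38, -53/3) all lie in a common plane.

-4/3

Normal to plane ACD: n = (-1600/3, -128, -2496); plane equation n·P = -19904/3.
Requiring n·B = -19904/3: (-2496)m + (-29888/3) = -19904/3.
So m = -4/3.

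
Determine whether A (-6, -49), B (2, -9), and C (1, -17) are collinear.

AB = (8, 40), AC = (7, 32).
det[AB; AC] = (8)(32) − (40)(7) = -24.
The determinant is nonzero, so they are not collinear.

No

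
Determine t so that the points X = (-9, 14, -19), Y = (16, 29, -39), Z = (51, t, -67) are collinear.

Direction XY = (25, 15, -20). From the x-coordinate of Z, the parameter along the line is τ = (51 − (-9))/25 = 12/5.
Then t = 14 + 12/5·(15) = 50.

50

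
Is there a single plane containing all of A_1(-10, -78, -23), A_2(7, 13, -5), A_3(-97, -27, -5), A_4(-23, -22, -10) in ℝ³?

The four points are coplanar iff the 3×3 determinant with rows A_1A_2, A_1A_3, A_1A_4 is zero.
Rows: (17, 91, 18), (-87, 51, 18), (-13, 56, 13).
Expanding along the first row: (17)(-345) − (91)(-897) + (18)(-4209) = 0.
Zero determinant ⇒ coplanar.

Yes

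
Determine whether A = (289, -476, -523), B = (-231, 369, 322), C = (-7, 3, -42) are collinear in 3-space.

AB = (-520, 845, 845), AC = (-296, 479, 481).
AB × AC = (1690, 0, 1040).
The cross product is nonzero, so the points do not lie on one line.

No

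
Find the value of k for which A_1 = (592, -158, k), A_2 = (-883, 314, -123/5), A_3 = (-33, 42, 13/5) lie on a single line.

Direction A_2A_3 = (850, -272, 136/5). From the x-coordinate of A_1, the parameter along the line is τ = (592 − (-883))/850 = 59/34.
Then k = (-123/5) + 59/34·(136/5) = 113/5.

113/5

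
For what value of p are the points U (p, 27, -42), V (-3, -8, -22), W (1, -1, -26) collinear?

Collinearity requires UV × UW = 0; each component is linear in p.
The y-component gives (-4)p + (68) = 0, so p = 17.
The remaining components then also vanish.

17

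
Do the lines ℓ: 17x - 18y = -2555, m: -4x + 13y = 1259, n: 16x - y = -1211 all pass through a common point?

Intersecting ℓ and m: solving the 2×2 system gives (x, y) = (-10553/149, 11183/149).
Substitute into n: (16)(-10553/149) + (-1)(11183/149) = -180031/149.
But n requires -1211 ≠ -180031/149, so the three lines have no common point.

No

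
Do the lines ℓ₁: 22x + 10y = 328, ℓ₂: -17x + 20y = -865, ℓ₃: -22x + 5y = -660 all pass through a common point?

Intersecting ℓ₁ and ℓ₂: solving the 2×2 system gives (x, y) = (1521/61, -6727/305).
Substitute into ℓ₃: (-22)(1521/61) + (5)(-6727/305) = -40189/61.
But ℓ₃ requires -660 ≠ -40189/61, so the three lines have no common point.

No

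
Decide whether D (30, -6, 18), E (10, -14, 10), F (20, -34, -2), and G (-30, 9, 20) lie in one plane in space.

The four points are coplanar iff the 3×3 determinant with rows DE, DF, DG is zero.
Rows: (-20, -8, -8), (-10, -28, -20), (-60, 15, 2).
Expanding along the first row: (-20)(244) − (-8)(-1220) + (-8)(-1830) = 0.
Zero determinant ⇒ coplanar.

Yes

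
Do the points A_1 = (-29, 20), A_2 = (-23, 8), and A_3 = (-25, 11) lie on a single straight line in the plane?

No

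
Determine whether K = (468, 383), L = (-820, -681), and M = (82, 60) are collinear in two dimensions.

KL = (-1288, -1064), KM = (-386, -323).
det[KL; KM] = (-1288)(-323) − (-1064)(-386) = 5320.
The determinant is nonzero, so they are not collinear.

No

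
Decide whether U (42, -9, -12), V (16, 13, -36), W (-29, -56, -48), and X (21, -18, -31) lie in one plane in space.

A normal to the plane through U, V, W is n = UV × UW = (-1920, 768, 2784).
The plane has equation n·P = -120960. For X: n·X = -140448.
-140448 ≠ -120960, so X is off the plane.

No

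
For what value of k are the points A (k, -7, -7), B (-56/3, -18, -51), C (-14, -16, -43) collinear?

7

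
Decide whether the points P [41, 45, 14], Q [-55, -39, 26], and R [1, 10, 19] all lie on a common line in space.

PQ = (-96, -84, 12), PR = (-40, -35, 5).
PQ × PR = (0, 0, 0).
The cross product vanishes, so the three points are collinear.

Yes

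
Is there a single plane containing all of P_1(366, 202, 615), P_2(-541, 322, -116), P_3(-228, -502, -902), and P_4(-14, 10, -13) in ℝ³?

No

With P_1 as base: P_1P_2 = (-907, 120, -731), P_1P_3 = (-594, -704, -1517), P_1P_4 = (-380, -192, -628).
P_1P_3 × P_1P_4 = (150848, 203428, -153472).
P_1P_2 · (P_1P_3 × P_1P_4) = -219744.
Since -219744 ≠ 0, the four points are not coplanar.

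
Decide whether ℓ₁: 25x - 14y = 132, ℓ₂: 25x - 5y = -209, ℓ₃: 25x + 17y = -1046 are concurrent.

The three lines meet at one point iff the augmented coefficient matrix [aᵢ bᵢ cᵢ] has rank < 3, i.e. its determinant vanishes.
Here the determinant is -775.
Nonzero, so no common point exists.

No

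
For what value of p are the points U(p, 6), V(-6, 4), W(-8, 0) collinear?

Collinearity: (U − V) must be parallel to (W − V) = (-2, -4).
Cross-multiplying the components: (p − (-6))·(-4) = (2)·(-2).
Solving gives p = -5.

-5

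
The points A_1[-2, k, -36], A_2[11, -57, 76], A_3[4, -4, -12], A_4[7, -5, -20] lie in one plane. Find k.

Coplanarity ⇔ det[A_1A_2; A_1A_3; A_1A_4] = 0.
Expanding, this is linear in k: (320)k + (-5440) = 0.
So k = 17.

17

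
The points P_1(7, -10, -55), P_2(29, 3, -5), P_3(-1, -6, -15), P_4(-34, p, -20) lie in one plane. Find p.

Normal to plane P_1P_2P_3: n = (320, -1280, 192); plane equation n·P = 4480.
Requiring n·P_4 = 4480: (-1280)p + (-14720) = 4480.
So p = -15.

-15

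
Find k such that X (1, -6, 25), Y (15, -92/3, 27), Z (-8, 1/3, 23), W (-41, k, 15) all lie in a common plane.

The points are coplanar iff XY · (XZ × XW) = 0.
Expanding, this is linear in k: (10)k + (-440/3) = 0.
So k = 44/3.

44/3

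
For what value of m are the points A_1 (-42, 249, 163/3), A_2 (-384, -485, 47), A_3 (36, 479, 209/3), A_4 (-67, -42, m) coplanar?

2

Normal to plane A_1A_2A_3: n = (-9568, 4672, -21408); plane equation n·P = 402016.
Requiring n·A_4 = 402016: (-21408)m + (444832) = 402016.
So m = 2.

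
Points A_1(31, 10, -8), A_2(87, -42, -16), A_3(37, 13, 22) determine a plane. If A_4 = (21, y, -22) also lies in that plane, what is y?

15

A normal to the plane is n = A_1A_2 × A_1A_3 = (-1536, -1728, 480).
A_4 lies in the plane iff n · A_1A_4 = 0.
This gives (-1728)y + (25920) = 0, so y = 15.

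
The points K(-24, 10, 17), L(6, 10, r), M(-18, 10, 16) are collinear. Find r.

Collinearity requires KL × KM = 0; each component is linear in r.
The y-component gives (6)r + (-72) = 0, so r = 12.
The remaining components then also vanish.

12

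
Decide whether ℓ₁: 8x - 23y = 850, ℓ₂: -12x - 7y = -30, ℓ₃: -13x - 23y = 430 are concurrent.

Yes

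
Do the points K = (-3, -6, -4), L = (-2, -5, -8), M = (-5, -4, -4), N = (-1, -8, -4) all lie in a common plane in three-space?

Yes

With K as base: KL = (1, 1, -4), KM = (-2, 2, 0), KN = (2, -2, 0).
KM × KN = (0, 0, 0).
KL · (KM × KN) = 0.
The scalar triple product vanishes, so the four points are coplanar.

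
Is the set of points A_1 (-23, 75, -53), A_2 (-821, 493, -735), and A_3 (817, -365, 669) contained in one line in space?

A_1A_2 = (-798, 418, -682), A_1A_3 = (840, -440, 722).
A_1A_2 × A_1A_3 = (1716, 3276, 0).
The cross product is nonzero, so the points do not lie on one line.

No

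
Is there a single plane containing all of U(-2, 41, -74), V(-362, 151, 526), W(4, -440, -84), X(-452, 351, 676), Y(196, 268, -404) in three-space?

The plane through U, V, W has normal n = UV × UW = (287500, 0, 172500) and equation n·P = -13340000.
Checking the remaining points: n·X = -13340000, n·Y = -13340000.
All equal -13340000, so all 5 points lie in one plane.

Yes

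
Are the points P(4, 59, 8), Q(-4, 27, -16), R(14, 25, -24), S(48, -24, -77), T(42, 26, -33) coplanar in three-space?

Yes

The plane through P, Q, R has normal n = PQ × PR = (208, -496, 592) and equation n·X = -23696.
Checking the remaining points: n·S = -23696, n·T = -23696.
All equal -23696, so all 5 points lie in one plane.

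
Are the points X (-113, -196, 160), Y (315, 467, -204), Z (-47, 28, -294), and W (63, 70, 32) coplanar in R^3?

Yes

With X as base: XY = (428, 663, -364), XZ = (66, 224, -454), XW = (176, 266, -128).
XZ × XW = (92092, -71456, -21868).
XY · (XZ × XW) = 0.
The scalar triple product vanishes, so the four points are coplanar.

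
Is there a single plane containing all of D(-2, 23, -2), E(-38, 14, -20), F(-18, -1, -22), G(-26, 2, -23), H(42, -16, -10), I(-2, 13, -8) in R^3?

Yes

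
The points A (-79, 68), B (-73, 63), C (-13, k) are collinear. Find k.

13

Collinearity: (C − A) must be parallel to (B − A) = (6, -5).
Cross-multiplying the components: (k − 68)·(6) = (66)·(-5).
Solving gives k = 13.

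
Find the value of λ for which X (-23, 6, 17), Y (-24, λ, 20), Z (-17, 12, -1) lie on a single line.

5

Collinearity requires XY × XZ = 0; each component is linear in λ.
The x-component gives (-18)λ + (90) = 0, so λ = 5.
The remaining components then also vanish.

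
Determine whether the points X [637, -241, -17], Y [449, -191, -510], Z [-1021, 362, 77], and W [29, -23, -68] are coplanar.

A normal to the plane through X, Y, Z is n = XY × XZ = (301979, 835066, -30464).
The plane has equation n·P = -8372395. For W: n·W = -8377575.
-8377575 ≠ -8372395, so W is off the plane.

No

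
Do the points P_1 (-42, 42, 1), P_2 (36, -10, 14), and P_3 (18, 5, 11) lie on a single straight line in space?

P_1P_2 = (78, -52, 13), P_1P_3 = (60, -37, 10).
P_1P_2 × P_1P_3 = (-39, 0, 234).
The cross product is nonzero, so the points do not lie on one line.

No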